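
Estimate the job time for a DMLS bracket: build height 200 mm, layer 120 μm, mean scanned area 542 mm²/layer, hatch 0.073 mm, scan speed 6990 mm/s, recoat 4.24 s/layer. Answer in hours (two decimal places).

Number of layers: 200 / 0.12 → 1667 (rounded up).
Hatch length per layer = 542 / 0.073, so 7424.7 mm.
Scan time per layer: 7424.7 / 6990 → 1.0622 s.
Layer cycle = 1.0622 + 4.24, so 5.3022 s.
Build time = 1667 × 5.3022 = 8838.7674 s = 2.46 hours.

2.46 hours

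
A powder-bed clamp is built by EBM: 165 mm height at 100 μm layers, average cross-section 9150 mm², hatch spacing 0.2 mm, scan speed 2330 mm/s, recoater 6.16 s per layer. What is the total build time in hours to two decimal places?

Number of layers: 165 / 0.1 → 1650 (rounded up).
Per-layer scan distance = 9150 / 0.2 = 45750 mm.
Per-layer scan time: 45750 / 2330 → 19.6352 s.
Layer cycle = 19.6352 + 6.16, so 25.7952 s.
Build time = 1650 × 25.7952 = 42562.08 s = 11.82 hours.

11.82 hours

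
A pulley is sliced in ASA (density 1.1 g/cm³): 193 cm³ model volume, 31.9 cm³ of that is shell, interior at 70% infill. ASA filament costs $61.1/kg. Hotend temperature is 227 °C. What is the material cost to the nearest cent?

$9.72

Infill region = 193 − 31.9 = 161.1 cm³.
Deposited infill = 0.70 × 161.1, so 112.77 cm³.
Total extruded = 31.9 + 112.77, so 144.67 cm³.
Mass = 144.67 × 1.1 = 159.137 g.
Cost = 159.137 g / 1000 × $61.1/kg = $9.72.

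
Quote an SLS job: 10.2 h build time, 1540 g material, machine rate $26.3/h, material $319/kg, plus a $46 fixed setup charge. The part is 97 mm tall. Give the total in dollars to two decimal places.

$805.52

Machine-time cost = 26.3 × 10.2, so $268.26.
Material cost: 319 × 1540/1000 → $491.26.
Adding setup: 268.26 + 491.26 + 46 → $805.52.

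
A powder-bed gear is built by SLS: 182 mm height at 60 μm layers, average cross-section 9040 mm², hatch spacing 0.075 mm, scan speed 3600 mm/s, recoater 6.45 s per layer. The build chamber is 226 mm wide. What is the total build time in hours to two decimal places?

33.65 hours

Layers = ⌈182/0.06⌉ = 3034.
Scan path per layer = 9040 / 0.075 = 120533.3 mm.
Per-layer scan time = 120533.3 / 3600 = 33.4815 s.
Time per layer = 33.4815 + 6.45, so 39.9315 s.
Total: 3034 × 39.9315 s = 121152.171 s → 33.65 hours.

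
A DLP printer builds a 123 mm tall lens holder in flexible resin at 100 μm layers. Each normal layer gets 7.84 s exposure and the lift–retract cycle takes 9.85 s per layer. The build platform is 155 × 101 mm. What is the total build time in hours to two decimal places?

6.04 hours

Layer count = ceil(123 / 0.1) = 1230.
Each layer takes: 7.84 + 9.85 → 17.69 s.
Build time: 1230 × 17.69 s = 21758.7 s, i.e. 6.04 hours.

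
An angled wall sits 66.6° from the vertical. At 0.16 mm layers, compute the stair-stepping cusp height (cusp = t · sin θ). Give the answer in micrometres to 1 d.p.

Cusp = layer height × sin(66.6°) = 0.16 × 0.9178 = 0.146848 mm = 146.8 μm.

146.8 μm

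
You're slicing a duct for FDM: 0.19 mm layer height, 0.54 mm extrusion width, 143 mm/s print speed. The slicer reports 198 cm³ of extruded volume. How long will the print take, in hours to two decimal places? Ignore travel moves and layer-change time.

Bead cross-section: 0.19 × 0.54 → 0.1026 mm².
Path length: 198000 mm³ / 0.1026 mm² → 1929824.6 mm.
Print-move time = 1929824.6 / 143, so 13495.3 s.
That's 13495.3 s → 3.75 hours.

3.75 hours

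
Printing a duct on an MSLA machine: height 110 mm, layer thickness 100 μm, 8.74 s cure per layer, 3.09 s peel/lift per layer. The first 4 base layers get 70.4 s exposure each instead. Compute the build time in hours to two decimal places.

3.68 hours

Layers = ⌈110/0.1⌉ = 1100.
Burn-in layers: 4 × (70.4 + 3.09) → 293.96 s.
Remaining layers = 1096 × (8.74 + 3.09), so 12965.68 s.
Sum: 293.96 + 12965.68 = 13259.64 s → 3.68 hours.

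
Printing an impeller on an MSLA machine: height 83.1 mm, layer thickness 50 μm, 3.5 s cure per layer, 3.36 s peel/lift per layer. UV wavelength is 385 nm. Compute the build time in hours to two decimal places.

3.17 hours

Layers = ⌈83.1/0.05⌉ = 1662.
Per-layer time: 3.5 + 3.36 → 6.86 s.
Total = 1662 × 6.86 = 11401.32 s = 3.17 hours.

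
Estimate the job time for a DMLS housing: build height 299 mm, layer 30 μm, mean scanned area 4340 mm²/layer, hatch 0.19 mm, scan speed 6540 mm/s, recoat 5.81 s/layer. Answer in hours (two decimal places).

Layer count = ceil(299 / 0.03) = 9967.
Scan path per layer = 4340 / 0.19 = 22842.1 mm.
Scan time per layer: 22842.1 / 6540 → 3.4927 s.
Time per layer = 3.4927 + 5.81 = 9.3027 s.
9967 layers × 9.3027 s/layer = 92720.0109 s, i.e. 25.76 hours.

25.76 hours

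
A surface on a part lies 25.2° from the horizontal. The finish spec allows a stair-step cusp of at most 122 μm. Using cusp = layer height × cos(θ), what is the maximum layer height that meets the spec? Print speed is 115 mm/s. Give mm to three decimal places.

0.135 mm

Layer height = cusp / cos(25.2°) = 0.122 / 0.9048 = 0.135 mm.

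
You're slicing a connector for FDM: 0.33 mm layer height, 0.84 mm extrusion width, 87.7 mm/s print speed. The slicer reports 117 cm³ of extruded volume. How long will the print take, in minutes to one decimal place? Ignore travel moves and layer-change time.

80.2 minutes

Extrusion cross-section = 0.33 × 0.84 = 0.2772 mm².
Toolpath length = 117 cm³ / 0.2772 mm² = 117000 / 0.2772 = 422077.9 mm.
Time extruding = 422077.9 / 87.7, so 4812.7 s.
4812.7 s = 80.2 minutes.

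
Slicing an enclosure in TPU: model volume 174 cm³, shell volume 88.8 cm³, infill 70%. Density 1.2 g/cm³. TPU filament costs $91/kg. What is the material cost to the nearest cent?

$16.21

Volume inside the shell: 174 − 88.8 → 85.2 cm³.
Infill deposited: 0.70 × 85.2 → 59.64 cm³.
Total extruded = 88.8 + 59.64 = 148.44 cm³.
Mass: 148.44 × 1.2 → 178.128 g.
At $91/kg: 178.128/1000 × 91 = $16.21.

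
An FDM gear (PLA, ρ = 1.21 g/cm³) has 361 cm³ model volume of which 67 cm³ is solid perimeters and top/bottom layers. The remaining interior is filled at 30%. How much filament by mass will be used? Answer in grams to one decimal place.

187.8 g

Volume inside the shell = 361 − 67, so 294 cm³.
Infill deposited = 0.30 × 294 = 88.2 cm³.
Total extruded = 67 + 88.2, so 155.2 cm³.
Mass = 155.2 × 1.21 = 187.792 g.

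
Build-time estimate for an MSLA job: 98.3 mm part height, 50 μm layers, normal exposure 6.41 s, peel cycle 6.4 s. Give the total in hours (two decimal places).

7.00 hours

Layers = ⌈98.3/0.05⌉ = 1966.
Cycle time: 6.41 + 6.4 → 12.81 s.
Build time: 1966 × 12.81 s = 25184.46 s, i.e. 7.00 hours.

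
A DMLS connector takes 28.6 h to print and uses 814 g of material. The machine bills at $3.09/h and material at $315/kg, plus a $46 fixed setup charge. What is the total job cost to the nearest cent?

Machine-time cost = 3.09 × 28.6 = $88.374.
Material cost = 315 × 814/1000 = $256.41.
Total = 88.374 + 256.41 + 46 = 390.784 ≈ $390.78.

$390.78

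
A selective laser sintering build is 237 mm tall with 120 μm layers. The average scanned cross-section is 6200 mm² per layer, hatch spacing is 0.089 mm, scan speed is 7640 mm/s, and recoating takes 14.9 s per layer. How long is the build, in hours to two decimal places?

Layers = ⌈237/0.12⌉ = 1975.
Hatch length per layer: 6200 / 0.089 → 69662.9 mm.
Scan time per layer = 69662.9 / 7640 = 9.1182 s.
Per-layer time: 9.1182 + 14.9 → 24.0182 s.
Total: 1975 × 24.0182 s = 47435.945 s → 13.18 hours.

13.18 hours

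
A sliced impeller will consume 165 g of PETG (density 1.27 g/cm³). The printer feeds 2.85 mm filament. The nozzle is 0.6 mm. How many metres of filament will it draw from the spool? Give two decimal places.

20.37 m

Volume = 165 g / 1.27 g·cm⁻³ = 129.9213 cm³ = 129921.3 mm³.
A = π r² = π × 1.425² = 6.3794 mm².
Length = 129921.3 / 6.3794 = 20365.76 mm = 20.37 m.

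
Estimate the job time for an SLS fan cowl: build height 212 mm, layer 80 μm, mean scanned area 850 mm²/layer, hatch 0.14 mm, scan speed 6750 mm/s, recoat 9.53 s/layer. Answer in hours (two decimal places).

Number of layers: 212 / 0.08 → 2650 (rounded up).
Per-layer scan distance: 850 / 0.14 → 6071.4 mm.
Laser time per layer = 6071.4 / 6750 = 0.8995 s.
Time per layer = 0.8995 + 9.53 = 10.4295 s.
Build time = 2650 × 10.4295 = 27638.175 s = 7.68 hours.

7.68 hours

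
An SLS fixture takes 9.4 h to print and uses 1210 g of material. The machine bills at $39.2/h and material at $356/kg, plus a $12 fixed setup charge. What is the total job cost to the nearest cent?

Machine-time cost: 39.2 × 9.4 → $368.48.
Material cost: 356 × 1210/1000 → $430.76.
Total = 368.48 + 430.76 + 12 = $811.24.

$811.24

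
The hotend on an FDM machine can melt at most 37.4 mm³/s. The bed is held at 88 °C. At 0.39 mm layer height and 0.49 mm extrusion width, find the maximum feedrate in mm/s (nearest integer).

A = 0.39 × 0.49 = 0.1911 mm².
Max speed = 37.4 / 0.1911 = 195.71 ≈ 196 mm/s.

196 mm/s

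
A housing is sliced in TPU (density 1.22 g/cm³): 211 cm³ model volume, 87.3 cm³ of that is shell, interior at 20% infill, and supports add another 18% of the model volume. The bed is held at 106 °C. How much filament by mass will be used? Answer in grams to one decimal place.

Volume inside the shell = 211 − 87.3 = 123.7 cm³.
Deposited infill = 0.20 × 123.7, so 24.74 cm³.
Support = 0.18 × 211, so 37.98 cm³.
Total printed volume: 87.3 + 24.74 + 37.98 → 150.02 cm³.
Mass = 150.02 × 1.22, so 183.0244 g.

183.0 g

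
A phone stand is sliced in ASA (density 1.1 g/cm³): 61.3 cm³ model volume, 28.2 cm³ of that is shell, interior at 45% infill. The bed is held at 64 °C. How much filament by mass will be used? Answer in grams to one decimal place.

47.4 g

Volume inside the shell: 61.3 − 28.2 → 33.1 cm³.
Infill deposited: 0.45 × 33.1 → 14.895 cm³.
Total extruded = 28.2 + 14.895, so 43.095 cm³.
Mass: 43.095 × 1.1 → 47.4045 g.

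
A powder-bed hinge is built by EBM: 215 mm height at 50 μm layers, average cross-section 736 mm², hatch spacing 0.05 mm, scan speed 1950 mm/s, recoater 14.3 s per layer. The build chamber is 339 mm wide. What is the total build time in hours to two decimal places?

Number of layers: 215 / 0.05 → 4300 (rounded up).
Per-layer scan distance = 736 / 0.05, so 14720 mm.
Beam time per layer = 14720 / 1950 = 7.5487 s.
Time per layer = 7.5487 + 14.3 = 21.8487 s.
Build time = 4300 × 21.8487 = 93949.41 s = 26.10 hours.

26.10 hours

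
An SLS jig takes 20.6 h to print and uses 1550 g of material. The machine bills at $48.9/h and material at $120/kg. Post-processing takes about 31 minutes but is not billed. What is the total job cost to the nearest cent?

Machine cost: 48.9 × 20.6 → $1007.34.
Material charge = 120 × 1550/1000 = $186.00.
Total = 1007.34 + 186.00 = $1193.34.

$1193.34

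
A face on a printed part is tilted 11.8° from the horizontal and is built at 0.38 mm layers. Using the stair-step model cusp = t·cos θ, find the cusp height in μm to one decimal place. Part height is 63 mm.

Cusp = layer height × cos(11.8°) = 0.38 × 0.9789 = 0.371982 mm = 372.0 μm.

372.0 μm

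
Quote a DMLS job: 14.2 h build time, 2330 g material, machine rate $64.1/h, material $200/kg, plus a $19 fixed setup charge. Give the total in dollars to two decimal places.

$1395.22

Machine-time cost = 64.1 × 14.2, so $910.22.
Material cost = 200 × 2330/1000, so $466.00.
Total = 910.22 + 466.00 + 19 = $1395.22.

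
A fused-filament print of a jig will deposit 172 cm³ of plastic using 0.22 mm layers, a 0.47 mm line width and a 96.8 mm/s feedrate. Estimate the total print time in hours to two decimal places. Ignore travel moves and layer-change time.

4.77 hours

Bead cross-section = 0.22 × 0.47, so 0.1034 mm².
Toolpath length = 172 cm³ / 0.1034 mm² = 172000 / 0.1034 = 1663442.9 mm.
Extrusion time = 1663442.9 / 96.8 = 17184.3 s.
Converting: 17184.3 s = 4.77 hours.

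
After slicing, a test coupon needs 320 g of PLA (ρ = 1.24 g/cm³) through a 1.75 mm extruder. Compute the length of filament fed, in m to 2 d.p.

Volume = 320 g / 1.24 g·cm⁻³ = 258.0645 cm³ = 258064.5 mm³.
A = π r² = π × 0.875² = 2.4053 mm².
Length = 258064.5 / 2.4053 = 107289.94 mm = 107.29 m.

107.29 m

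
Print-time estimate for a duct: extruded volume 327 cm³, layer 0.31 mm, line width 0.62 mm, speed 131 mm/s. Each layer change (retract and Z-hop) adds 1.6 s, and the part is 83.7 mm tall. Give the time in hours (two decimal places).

3.73 hours

Extrusion cross-section: 0.31 × 0.62 → 0.1922 mm².
Toolpath length = 327 cm³ / 0.1922 mm² = 327000 / 0.1922 = 1701352.8 mm.
Print-move time = 1701352.8 / 131, so 12987.4 s.
Layers = ⌈83.7/0.31⌉ = 270.
Layer-change overhead: 270 × 1.6 → 432 s.
Total = 12987.4 + 432 = 13419.4 s = 3.73 hours.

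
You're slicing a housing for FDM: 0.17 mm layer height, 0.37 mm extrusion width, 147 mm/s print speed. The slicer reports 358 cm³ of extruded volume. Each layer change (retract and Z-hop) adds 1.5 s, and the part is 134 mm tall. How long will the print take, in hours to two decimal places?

Line area = 0.17 × 0.37, so 0.0629 mm².
Toolpath length = 358 cm³ / 0.0629 mm² = 358000 / 0.0629 = 5691573.9 mm.
Extrusion time: 5691573.9 / 147 → 38718.2 s.
Layer count = ceil(134 / 0.17) = 789.
Z-hop total = 789 × 1.5, so 1183.5 s.
Altogether 38718.2 + 1183.5 = 39901.7 s, i.e. 11.08 hours.

11.08 hours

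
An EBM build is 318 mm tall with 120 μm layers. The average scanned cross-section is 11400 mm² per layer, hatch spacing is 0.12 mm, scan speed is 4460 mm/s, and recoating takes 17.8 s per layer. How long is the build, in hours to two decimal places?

28.78 hours

Layers = ⌈318/0.12⌉ = 2650.
Per-layer scan distance = 11400 / 0.12, so 95000 mm.
Beam time per layer = 95000 / 4460 = 21.3004 s.
Layer cycle = 21.3004 + 17.8, so 39.1004 s.
Total: 2650 × 39.1004 s = 103616.06 s → 28.78 hours.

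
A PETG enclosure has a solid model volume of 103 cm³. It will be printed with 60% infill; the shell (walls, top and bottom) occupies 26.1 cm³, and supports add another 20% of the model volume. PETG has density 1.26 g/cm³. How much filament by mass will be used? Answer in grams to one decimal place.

Infill region: 103 − 26.1 → 76.9 cm³.
Deposited infill = 0.60 × 76.9 = 46.14 cm³.
Support = 0.20 × 103 = 20.6 cm³.
Deposited volume = 26.1 + 46.14 + 20.6, so 92.84 cm³.
Mass = 92.84 × 1.26, so 116.9784 g.

117.0 g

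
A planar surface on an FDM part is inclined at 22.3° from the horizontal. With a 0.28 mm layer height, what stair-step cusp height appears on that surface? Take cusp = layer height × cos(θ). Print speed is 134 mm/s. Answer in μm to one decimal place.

cos(22.3°) = 0.9252, so cusp = 0.28 × 0.9252 = 0.259056 mm → 259.1 μm.

259.1 μm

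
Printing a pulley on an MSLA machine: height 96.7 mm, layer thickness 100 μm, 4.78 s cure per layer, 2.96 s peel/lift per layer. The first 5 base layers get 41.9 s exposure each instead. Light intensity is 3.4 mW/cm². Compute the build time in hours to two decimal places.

Number of layers: 96.7 / 0.1 → 967 (rounded up).
Burn-in layers: 5 × (41.9 + 2.96) → 224.3 s.
Normal layers: 962 × (4.78 + 2.96) → 7445.88 s.
Total = 224.3 + 7445.88 = 7670.18 s = 2.13 hours.

2.13 hours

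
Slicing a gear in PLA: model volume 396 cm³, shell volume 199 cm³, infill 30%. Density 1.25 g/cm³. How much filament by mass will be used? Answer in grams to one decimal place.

322.6 g

Interior volume: 396 − 199 → 197 cm³.
Infill volume = 0.30 × 197, so 59.1 cm³.
Total extruded: 199 + 59.1 → 258.1 cm³.
Mass = 258.1 × 1.25, so 322.625 g.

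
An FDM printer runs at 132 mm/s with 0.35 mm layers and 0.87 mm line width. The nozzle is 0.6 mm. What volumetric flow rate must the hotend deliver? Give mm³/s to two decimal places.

A = 0.35 × 0.87, so 0.3045 mm².
Volumetric flow = 132 × 0.3045 = 40.19 mm³/s.

40.19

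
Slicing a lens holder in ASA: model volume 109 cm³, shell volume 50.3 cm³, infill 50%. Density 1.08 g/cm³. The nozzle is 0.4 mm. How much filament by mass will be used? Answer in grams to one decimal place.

86.0 g

Interior volume: 109 − 50.3 → 58.7 cm³.
Infill deposited = 0.50 × 58.7 = 29.35 cm³.
Total extruded: 50.3 + 29.35 → 79.65 cm³.
Mass = 79.65 × 1.08 = 86.022 g.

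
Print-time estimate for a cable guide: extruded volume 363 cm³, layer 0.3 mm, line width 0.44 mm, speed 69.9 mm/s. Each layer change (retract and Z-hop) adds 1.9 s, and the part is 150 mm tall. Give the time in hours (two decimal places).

11.19 hours

Extrusion cross-section: 0.3 × 0.44 → 0.132 mm².
Path length: 363000 mm³ / 0.132 mm² → 2750000 mm.
Extrusion time: 2750000 / 69.9 → 39341.9 s.
Layer count = ceil(150 / 0.3) = 500.
Layer-change overhead = 500 × 1.9 = 950 s.
Altogether 39341.9 + 950 = 40291.9 s, i.e. 11.19 hours.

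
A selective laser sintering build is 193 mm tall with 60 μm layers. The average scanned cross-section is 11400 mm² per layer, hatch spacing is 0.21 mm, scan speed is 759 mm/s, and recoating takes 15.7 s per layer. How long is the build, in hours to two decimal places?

77.94 hours

Number of layers: 193 / 0.06 → 3217 (rounded up).
Per-layer scan distance = 11400 / 0.21, so 54285.7 mm.
Scan time per layer = 54285.7 / 759 = 71.5227 s.
Layer cycle: 71.5227 + 15.7 → 87.2227 s.
Total: 3217 × 87.2227 s = 280595.4259 s → 77.94 hours.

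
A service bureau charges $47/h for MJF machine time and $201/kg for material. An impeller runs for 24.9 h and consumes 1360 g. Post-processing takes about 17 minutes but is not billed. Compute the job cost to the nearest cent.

$1443.66

Machine-time cost: 47 × 24.9 → $1170.30.
Material cost = 201 × 1360/1000 = $273.36.
Total = 1170.30 + 273.36 = $1443.66.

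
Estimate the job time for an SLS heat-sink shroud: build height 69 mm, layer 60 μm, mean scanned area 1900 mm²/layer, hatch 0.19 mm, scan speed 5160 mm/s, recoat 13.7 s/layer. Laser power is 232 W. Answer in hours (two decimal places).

5.00 hours

Layers = ⌈69/0.06⌉ = 1150.
Hatch length per layer: 1900 / 0.19 → 10000 mm.
Per-layer scan time = 10000 / 5160, so 1.938 s.
Time per layer: 1.938 + 13.7 → 15.638 s.
Total: 1150 × 15.638 s = 17983.7 s → 5.00 hours.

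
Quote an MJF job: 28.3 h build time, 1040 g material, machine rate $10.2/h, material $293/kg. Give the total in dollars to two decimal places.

$593.38

Time charge: 10.2 × 28.3 → $288.66.
Material cost: 293 × 1040/1000 → $304.72.
Total = 288.66 + 304.72 = $593.38.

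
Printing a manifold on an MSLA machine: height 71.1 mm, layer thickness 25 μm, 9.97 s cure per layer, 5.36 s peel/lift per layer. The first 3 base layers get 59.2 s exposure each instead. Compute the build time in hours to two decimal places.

12.15 hours

Layer count = ceil(71.1 / 0.025) = 2844.
Bottom layers: 3 × (59.2 + 5.36) → 193.68 s.
Normal layers = 2841 × (9.97 + 5.36) = 43552.53 s.
Total = 193.68 + 43552.53 = 43746.21 s = 12.15 hours.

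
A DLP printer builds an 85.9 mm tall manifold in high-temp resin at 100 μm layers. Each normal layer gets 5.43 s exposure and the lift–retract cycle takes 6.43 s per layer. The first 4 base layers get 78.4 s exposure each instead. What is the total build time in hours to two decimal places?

Layer count = ceil(85.9 / 0.1) = 859.
Burn-in layers = 4 × (78.4 + 6.43), so 339.32 s.
Normal layers = 855 × (5.43 + 6.43), so 10140.3 s.
Total = 339.32 + 10140.3 = 10479.62 s = 2.91 hours.

2.91 hours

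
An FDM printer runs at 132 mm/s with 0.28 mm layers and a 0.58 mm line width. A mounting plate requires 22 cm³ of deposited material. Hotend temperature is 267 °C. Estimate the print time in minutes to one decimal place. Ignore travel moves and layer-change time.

17.1 minutes

Bead cross-section = 0.28 × 0.58 = 0.1624 mm².
Toolpath length = 22 cm³ / 0.1624 mm² = 22000 / 0.1624 = 135468 mm.
Print-move time: 135468 / 132 → 1026.3 s.
1026.3 s = 17.1 minutes.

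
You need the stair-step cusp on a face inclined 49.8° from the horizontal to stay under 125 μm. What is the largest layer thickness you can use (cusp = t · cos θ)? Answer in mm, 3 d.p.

0.194 mm

Layer height = cusp / cos(49.8°) = 0.125 / 0.6455 = 0.194 mm.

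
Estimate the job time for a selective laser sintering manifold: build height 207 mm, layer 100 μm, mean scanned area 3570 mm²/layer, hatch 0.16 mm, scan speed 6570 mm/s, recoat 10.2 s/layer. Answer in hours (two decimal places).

7.82 hours

Number of layers: 207 / 0.1 → 2070 (rounded up).
Hatch length per layer: 3570 / 0.16 → 22312.5 mm.
Scan time per layer = 22312.5 / 6570 = 3.3961 s.
Time per layer = 3.3961 + 10.2 = 13.5961 s.
Total: 2070 × 13.5961 s = 28143.927 s → 7.82 hours.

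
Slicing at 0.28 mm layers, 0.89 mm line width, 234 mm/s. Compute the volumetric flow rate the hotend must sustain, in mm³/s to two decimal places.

Extrusion cross-section: 0.28 × 0.89 → 0.2492 mm².
Volumetric flow = 234 × 0.2492 = 58.31 mm³/s.

58.31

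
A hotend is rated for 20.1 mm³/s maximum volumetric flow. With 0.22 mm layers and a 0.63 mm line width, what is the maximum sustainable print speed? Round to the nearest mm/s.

145 mm/s

A: 0.22 × 0.63 → 0.1386 mm².
Max speed = 20.1 / 0.1386 = 145.02 ≈ 145 mm/s.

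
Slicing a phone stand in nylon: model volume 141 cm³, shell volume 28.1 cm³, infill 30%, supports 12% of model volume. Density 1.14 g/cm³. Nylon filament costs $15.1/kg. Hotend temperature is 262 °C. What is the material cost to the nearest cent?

$1.36

Interior volume = 141 − 28.1, so 112.9 cm³.
Infill volume = 0.30 × 112.9, so 33.87 cm³.
Support: 0.12 × 141 → 16.92 cm³.
Deposited volume: 28.1 + 33.87 + 16.92 → 78.89 cm³.
Mass = 78.89 × 1.14, so 89.9346 g.
At $15.1/kg: 89.9346/1000 × 15.1 = $1.36.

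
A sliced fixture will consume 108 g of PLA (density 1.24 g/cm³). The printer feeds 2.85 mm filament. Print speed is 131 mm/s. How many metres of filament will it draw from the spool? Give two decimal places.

Volume = 108 g / 1.24 g·cm⁻³ = 87.0968 cm³ = 87096.8 mm³.
A = π r² = π × 1.425² = 6.3794 mm².
Length = 87096.8 / 6.3794 = 13652.82 mm = 13.65 m.

13.65 m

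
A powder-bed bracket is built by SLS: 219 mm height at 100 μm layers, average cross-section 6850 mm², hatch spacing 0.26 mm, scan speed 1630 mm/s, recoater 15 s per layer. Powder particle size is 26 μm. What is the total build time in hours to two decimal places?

Layer count = ceil(219 / 0.1) = 2190.
Scan path per layer = 6850 / 0.26, so 26346.2 mm.
Scan time per layer = 26346.2 / 1630 = 16.1633 s.
Time per layer = 16.1633 + 15 = 31.1633 s.
Total: 2190 × 31.1633 s = 68247.627 s → 18.96 hours.

18.96 hours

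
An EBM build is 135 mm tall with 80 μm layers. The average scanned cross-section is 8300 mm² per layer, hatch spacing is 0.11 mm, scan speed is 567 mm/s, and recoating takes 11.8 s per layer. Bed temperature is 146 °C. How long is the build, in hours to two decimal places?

Layer count = ceil(135 / 0.08) = 1688.
Scan path per layer = 8300 / 0.11 = 75454.5 mm.
Beam time per layer: 75454.5 / 567 → 133.0767 s.
Time per layer: 133.0767 + 11.8 → 144.8767 s.
1688 layers × 144.8767 s/layer = 244551.8696 s, i.e. 67.93 hours.

67.93 hours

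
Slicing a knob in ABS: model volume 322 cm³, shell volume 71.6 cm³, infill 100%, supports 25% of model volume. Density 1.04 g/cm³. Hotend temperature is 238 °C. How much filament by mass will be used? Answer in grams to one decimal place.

Infill region = 322 − 71.6 = 250.4 cm³.
Infill volume: 1.00 × 250.4 → 250.4 cm³.
Support = 0.25 × 322, so 80.5 cm³.
Total extruded: 71.6 + 250.4 + 80.5 → 402.5 cm³.
Mass: 402.5 × 1.04 → 418.6 g.

418.6 g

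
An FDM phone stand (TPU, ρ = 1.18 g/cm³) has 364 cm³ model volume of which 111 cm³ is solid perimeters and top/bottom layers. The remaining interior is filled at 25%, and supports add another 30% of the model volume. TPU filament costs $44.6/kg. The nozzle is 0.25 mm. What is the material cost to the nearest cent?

Interior volume = 364 − 111 = 253 cm³.
Infill volume: 0.25 × 253 → 63.25 cm³.
Support = 0.30 × 364, so 109.2 cm³.
Total printed volume = 111 + 63.25 + 109.2, so 283.45 cm³.
Mass = 283.45 × 1.18 = 334.471 g.
Cost = 334.471 g / 1000 × $44.6/kg = $14.92.

$14.92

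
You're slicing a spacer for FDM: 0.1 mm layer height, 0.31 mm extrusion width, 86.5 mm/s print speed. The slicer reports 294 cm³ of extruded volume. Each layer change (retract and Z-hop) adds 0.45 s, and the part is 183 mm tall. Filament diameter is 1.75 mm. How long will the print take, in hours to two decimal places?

30.68 hours

Line area = 0.1 × 0.31, so 0.031 mm².
Total extruded path = 294000/0.031 = 9483871 mm.
Print-move time = 9483871 / 86.5, so 109640.1 s.
Number of layers: 183 / 0.1 → 1830 (rounded up).
Layer-change overhead = 1830 × 0.45 = 823.5 s.
Total = 109640.1 + 823.5 = 110463.6 s = 30.68 hours.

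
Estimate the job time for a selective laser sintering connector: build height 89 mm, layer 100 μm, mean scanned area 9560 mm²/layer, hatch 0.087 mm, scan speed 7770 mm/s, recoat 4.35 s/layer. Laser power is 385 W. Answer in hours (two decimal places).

Layers = ⌈89/0.1⌉ = 890.
Per-layer scan distance = 9560 / 0.087, so 109885.1 mm.
Scan time per layer: 109885.1 / 7770 → 14.1422 s.
Time per layer = 14.1422 + 4.35 = 18.4922 s.
Total: 890 × 18.4922 s = 16458.058 s → 4.57 hours.

4.57 hours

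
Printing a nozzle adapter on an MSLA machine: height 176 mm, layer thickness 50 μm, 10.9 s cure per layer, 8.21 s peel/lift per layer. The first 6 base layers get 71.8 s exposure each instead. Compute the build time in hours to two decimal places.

Layers = ⌈176/0.05⌉ = 3520.
Base layers = 6 × (71.8 + 8.21), so 480.06 s.
Regular layers = 3514 × (10.9 + 8.21) = 67152.54 s.
Sum: 480.06 + 67152.54 = 67632.6 s → 18.79 hours.

18.79 hours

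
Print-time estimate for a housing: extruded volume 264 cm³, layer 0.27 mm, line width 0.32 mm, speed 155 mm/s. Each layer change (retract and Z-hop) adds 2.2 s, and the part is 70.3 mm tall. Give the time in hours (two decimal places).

5.64 hours

Bead cross-section: 0.27 × 0.32 → 0.0864 mm².
Toolpath length = 264 cm³ / 0.0864 mm² = 264000 / 0.0864 = 3055555.6 mm.
Time extruding: 3055555.6 / 155 → 19713.3 s.
Layer count = ceil(70.3 / 0.27) = 261.
Z-hop total = 261 × 2.2, so 574.2 s.
Altogether 19713.3 + 574.2 = 20287.5 s, i.e. 5.64 hours.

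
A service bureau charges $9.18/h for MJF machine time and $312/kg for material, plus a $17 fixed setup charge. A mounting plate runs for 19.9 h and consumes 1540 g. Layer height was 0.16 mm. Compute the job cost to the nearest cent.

Time charge = 9.18 × 19.9, so $182.682.
Feedstock cost: 312 × 1540/1000 → $480.48.
Adding setup: 182.682 + 480.48 + 17 → 680.162 ≈ $680.16.

$680.16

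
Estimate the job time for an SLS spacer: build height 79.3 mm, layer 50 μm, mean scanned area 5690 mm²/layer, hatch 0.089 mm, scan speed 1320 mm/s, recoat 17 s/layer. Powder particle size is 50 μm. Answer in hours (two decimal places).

Layers = ⌈79.3/0.05⌉ = 1586.
Hatch length per layer: 5690 / 0.089 → 63932.6 mm.
Laser time per layer: 63932.6 / 1320 → 48.4338 s.
Time per layer: 48.4338 + 17 → 65.4338 s.
Build time = 1586 × 65.4338 = 103778.0068 s = 28.83 hours.

28.83 hours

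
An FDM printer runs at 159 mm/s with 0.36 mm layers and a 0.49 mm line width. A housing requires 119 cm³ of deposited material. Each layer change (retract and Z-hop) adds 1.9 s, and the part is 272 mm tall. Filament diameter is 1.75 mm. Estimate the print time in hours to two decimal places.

Bead cross-section: 0.36 × 0.49 → 0.1764 mm².
Path length: 119000 mm³ / 0.1764 mm² → 674603.2 mm.
Time extruding: 674603.2 / 159 → 4242.8 s.
Number of layers: 272 / 0.36 → 756 (rounded up).
Z-hop total: 756 × 1.9 → 1436.4 s.
Total = 4242.8 + 1436.4 = 5679.2 s = 1.58 hours.

1.58 hours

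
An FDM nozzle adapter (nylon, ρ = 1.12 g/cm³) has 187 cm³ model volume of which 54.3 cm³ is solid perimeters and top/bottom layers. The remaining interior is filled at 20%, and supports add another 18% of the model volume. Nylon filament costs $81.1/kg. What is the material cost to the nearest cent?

Infill region: 187 − 54.3 → 132.7 cm³.
Deposited infill = 0.20 × 132.7 = 26.54 cm³.
Support = 0.18 × 187, so 33.66 cm³.
Total extruded: 54.3 + 26.54 + 33.66 → 114.5 cm³.
Mass = 114.5 × 1.12, so 128.24 g.
Cost = 128.24 g / 1000 × $81.1/kg = $10.40.

$10.40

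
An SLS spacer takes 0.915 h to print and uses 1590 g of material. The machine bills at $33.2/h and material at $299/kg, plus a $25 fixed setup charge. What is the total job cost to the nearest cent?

$530.79

Machine-time cost: 33.2 × 0.915 → $30.378.
Feedstock cost = 299 × 1590/1000, so $475.41.
Adding setup: 30.378 + 475.41 + 25 → 530.788 ≈ $530.79.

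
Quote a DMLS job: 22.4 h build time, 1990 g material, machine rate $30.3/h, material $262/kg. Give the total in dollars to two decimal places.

Time charge = 30.3 × 22.4 = $678.72.
Feedstock cost: 262 × 1990/1000 → $521.38.
Total = 678.72 + 521.38 = $1200.10.

$1200.10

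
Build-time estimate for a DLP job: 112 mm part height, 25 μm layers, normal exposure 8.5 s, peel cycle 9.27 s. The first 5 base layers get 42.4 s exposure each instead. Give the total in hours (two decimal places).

Layers = ⌈112/0.025⌉ = 4480.
Base layers = 5 × (42.4 + 9.27), so 258.35 s.
Normal layers = 4475 × (8.5 + 9.27) = 79520.75 s.
Total = 258.35 + 79520.75 = 79779.1 s = 22.16 hours.

22.16 hours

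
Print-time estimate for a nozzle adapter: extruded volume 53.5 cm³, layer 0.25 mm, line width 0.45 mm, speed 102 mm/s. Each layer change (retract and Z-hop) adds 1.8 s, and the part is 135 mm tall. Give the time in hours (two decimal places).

1.57 hours

Line area = 0.25 × 0.45 = 0.1125 mm².
Path length: 53500 mm³ / 0.1125 mm² → 475555.6 mm.
Extrusion time = 475555.6 / 102 = 4662.3 s.
Layer count = ceil(135 / 0.25) = 540.
Layer-change overhead = 540 × 1.8 = 972 s.
Altogether 4662.3 + 972 = 5634.3 s, i.e. 1.57 hours.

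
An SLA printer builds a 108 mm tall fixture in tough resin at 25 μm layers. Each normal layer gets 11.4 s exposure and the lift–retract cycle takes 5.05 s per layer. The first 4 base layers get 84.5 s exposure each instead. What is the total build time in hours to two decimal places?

Layer count = ceil(108 / 0.025) = 4320.
Base layers = 4 × (84.5 + 5.05), so 358.2 s.
Regular layers = 4316 × (11.4 + 5.05), so 70998.2 s.
Sum: 358.2 + 70998.2 = 71356.4 s → 19.82 hours.

19.82 hours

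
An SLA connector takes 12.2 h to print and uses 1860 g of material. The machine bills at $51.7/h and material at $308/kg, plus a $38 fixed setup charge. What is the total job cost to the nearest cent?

Machine cost = 51.7 × 12.2, so $630.74.
Feedstock cost = 308 × 1860/1000, so $572.88.
Total = 630.74 + 572.88 + 38 = $1241.62.

$1241.62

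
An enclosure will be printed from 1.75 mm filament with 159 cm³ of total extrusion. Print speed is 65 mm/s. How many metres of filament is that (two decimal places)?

Filament cross-section = π × (1.75/2)² = 2.4053 mm².
L = 159000 mm³ / 2.4053 mm² = 66104.02 mm, i.e. 66.10 m.

66.10 m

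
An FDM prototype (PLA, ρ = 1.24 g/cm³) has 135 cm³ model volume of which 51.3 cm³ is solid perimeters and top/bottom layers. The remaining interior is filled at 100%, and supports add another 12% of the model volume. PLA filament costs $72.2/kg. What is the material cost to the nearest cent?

$13.54

Interior volume = 135 − 51.3, so 83.7 cm³.
Infill volume: 1.00 × 83.7 → 83.7 cm³.
Support: 0.12 × 135 → 16.2 cm³.
Deposited volume = 51.3 + 83.7 + 16.2 = 151.2 cm³.
Mass: 151.2 × 1.24 → 187.488 g.
At $72.2/kg: 187.488/1000 × 72.2 = $13.54.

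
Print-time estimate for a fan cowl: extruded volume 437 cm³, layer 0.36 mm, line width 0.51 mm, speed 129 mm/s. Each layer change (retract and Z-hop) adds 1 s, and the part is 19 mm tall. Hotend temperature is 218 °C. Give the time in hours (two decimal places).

5.14 hours

Line area = 0.36 × 0.51, so 0.1836 mm².
Toolpath length = 437 cm³ / 0.1836 mm² = 437000 / 0.1836 = 2380174.3 mm.
Time extruding = 2380174.3 / 129, so 18451 s.
Layers = ⌈19/0.36⌉ = 53.
Layer-change overhead = 53 × 1, so 53 s.
Altogether 18451 + 53 = 18504 s, i.e. 5.14 hours.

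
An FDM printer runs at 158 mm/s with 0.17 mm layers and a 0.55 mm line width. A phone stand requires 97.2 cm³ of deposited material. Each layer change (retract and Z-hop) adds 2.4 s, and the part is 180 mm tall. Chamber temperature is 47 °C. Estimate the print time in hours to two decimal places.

2.53 hours

Line area: 0.17 × 0.55 → 0.0935 mm².
Toolpath length = 97.2 cm³ / 0.0935 mm² = 97200 / 0.0935 = 1039572.2 mm.
Time extruding: 1039572.2 / 158 → 6579.6 s.
Layer count = ceil(180 / 0.17) = 1059.
Z-hop total = 1059 × 2.4 = 2541.6 s.
Altogether 6579.6 + 2541.6 = 9121.2 s, i.e. 2.53 hours.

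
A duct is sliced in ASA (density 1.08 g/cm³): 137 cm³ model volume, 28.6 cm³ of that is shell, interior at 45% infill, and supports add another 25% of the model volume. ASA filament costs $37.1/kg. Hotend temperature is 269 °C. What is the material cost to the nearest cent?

$4.47

Interior volume: 137 − 28.6 → 108.4 cm³.
Infill volume = 0.45 × 108.4, so 48.78 cm³.
Support = 0.25 × 137, so 34.25 cm³.
Total extruded: 28.6 + 48.78 + 34.25 → 111.63 cm³.
Mass = 111.63 × 1.08 = 120.5604 g.
Cost = 120.5604 g / 1000 × $37.1/kg = $4.47.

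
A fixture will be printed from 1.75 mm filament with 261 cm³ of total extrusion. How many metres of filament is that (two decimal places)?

Filament cross-section = π × (1.75/2)² = 2.4053 mm².
L = 261000 mm³ / 2.4053 mm² = 108510.37 mm, i.e. 108.51 m.

108.51 m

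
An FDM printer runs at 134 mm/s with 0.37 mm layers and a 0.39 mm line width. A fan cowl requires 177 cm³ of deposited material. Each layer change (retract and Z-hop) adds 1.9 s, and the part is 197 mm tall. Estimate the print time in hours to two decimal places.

2.82 hours

Line area: 0.37 × 0.39 → 0.1443 mm².
Toolpath length = 177 cm³ / 0.1443 mm² = 177000 / 0.1443 = 1226611.2 mm.
Print-move time = 1226611.2 / 134 = 9153.8 s.
Layers = ⌈197/0.37⌉ = 533.
Non-print overhead = 533 × 1.9, so 1012.7 s.
Total = 9153.8 + 1012.7 = 10166.5 s = 2.82 hours.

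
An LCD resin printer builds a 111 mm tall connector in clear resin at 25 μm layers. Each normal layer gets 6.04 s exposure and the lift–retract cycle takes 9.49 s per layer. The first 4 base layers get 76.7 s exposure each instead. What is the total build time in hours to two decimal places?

Layers = ⌈111/0.025⌉ = 4440.
Bottom layers = 4 × (76.7 + 9.49), so 344.76 s.
Remaining layers = 4436 × (6.04 + 9.49) = 68891.08 s.
Sum: 344.76 + 68891.08 = 69235.84 s → 19.23 hours.

19.23 hours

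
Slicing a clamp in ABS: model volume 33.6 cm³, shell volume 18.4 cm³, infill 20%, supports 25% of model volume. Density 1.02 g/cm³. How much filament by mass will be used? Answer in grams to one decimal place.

Infill region = 33.6 − 18.4, so 15.2 cm³.
Infill deposited = 0.20 × 15.2, so 3.04 cm³.
Support = 0.25 × 33.6, so 8.4 cm³.
Total printed volume: 18.4 + 3.04 + 8.4 → 29.84 cm³.
Mass = 29.84 × 1.02 = 30.4368 g.

30.4 g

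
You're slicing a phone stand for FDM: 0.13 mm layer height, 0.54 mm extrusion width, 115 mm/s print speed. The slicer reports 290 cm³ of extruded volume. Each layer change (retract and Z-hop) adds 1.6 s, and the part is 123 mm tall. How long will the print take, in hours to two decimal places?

10.40 hours

Line area = 0.13 × 0.54 = 0.0702 mm².
Path length: 290000 mm³ / 0.0702 mm² → 4131054.1 mm.
Extrusion time: 4131054.1 / 115 → 35922.2 s.
Layers = ⌈123/0.13⌉ = 947.
Non-print overhead: 947 × 1.6 → 1515.2 s.
Altogether 35922.2 + 1515.2 = 37437.4 s, i.e. 10.40 hours.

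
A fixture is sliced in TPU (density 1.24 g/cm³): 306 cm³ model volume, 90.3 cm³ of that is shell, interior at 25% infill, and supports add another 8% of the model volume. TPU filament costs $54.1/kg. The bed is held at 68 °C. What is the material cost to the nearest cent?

Infill region: 306 − 90.3 → 215.7 cm³.
Deposited infill = 0.25 × 215.7 = 53.925 cm³.
Support = 0.08 × 306 = 24.48 cm³.
Deposited volume = 90.3 + 53.925 + 24.48 = 168.705 cm³.
Mass: 168.705 × 1.24 → 209.1942 g.
At $54.1/kg: 209.1942/1000 × 54.1 = $11.32.

$11.32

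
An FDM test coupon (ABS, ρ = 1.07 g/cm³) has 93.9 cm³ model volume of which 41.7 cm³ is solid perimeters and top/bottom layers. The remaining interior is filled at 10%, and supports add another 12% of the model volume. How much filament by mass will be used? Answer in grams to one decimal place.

Infill region = 93.9 − 41.7, so 52.2 cm³.
Deposited infill = 0.10 × 52.2 = 5.22 cm³.
Support = 0.12 × 93.9, so 11.268 cm³.
Total printed volume = 41.7 + 5.22 + 11.268, so 58.188 cm³.
Mass = 58.188 × 1.07 = 62.26116 g.

62.3 g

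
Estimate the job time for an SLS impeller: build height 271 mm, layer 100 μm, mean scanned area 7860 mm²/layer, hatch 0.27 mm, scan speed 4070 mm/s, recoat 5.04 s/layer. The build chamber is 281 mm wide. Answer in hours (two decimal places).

9.18 hours

Number of layers: 271 / 0.1 → 2710 (rounded up).
Per-layer scan distance = 7860 / 0.27, so 29111.1 mm.
Scan time per layer = 29111.1 / 4070, so 7.1526 s.
Time per layer = 7.1526 + 5.04 = 12.1926 s.
Total: 2710 × 12.1926 s = 33041.946 s → 9.18 hours.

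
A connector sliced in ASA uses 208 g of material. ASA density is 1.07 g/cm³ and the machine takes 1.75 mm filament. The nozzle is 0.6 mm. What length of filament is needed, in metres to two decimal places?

80.82 m

Extruded volume: 208/1.07 = 194.3925 cm³ (194392.5 mm³).
Filament cross-section = π × (1.75/2)² = 2.4053 mm².
L = V/A = 194392.5/2.4053 = 80818.4 mm → 80.82 m.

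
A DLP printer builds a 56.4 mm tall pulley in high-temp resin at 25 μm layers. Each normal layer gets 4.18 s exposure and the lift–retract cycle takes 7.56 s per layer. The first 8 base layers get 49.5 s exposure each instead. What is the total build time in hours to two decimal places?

7.46 hours

Layer count = ceil(56.4 / 0.025) = 2256.
Burn-in layers = 8 × (49.5 + 7.56), so 456.48 s.
Normal layers: 2248 × (4.18 + 7.56) → 26391.52 s.
Sum: 456.48 + 26391.52 = 26848 s → 7.46 hours.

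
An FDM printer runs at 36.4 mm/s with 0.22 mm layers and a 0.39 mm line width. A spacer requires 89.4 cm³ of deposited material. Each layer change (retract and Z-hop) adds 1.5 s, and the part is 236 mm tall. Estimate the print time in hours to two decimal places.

Extrusion cross-section = 0.22 × 0.39, so 0.0858 mm².
Path length: 89400 mm³ / 0.0858 mm² → 1041958 mm.
Print-move time: 1041958 / 36.4 → 28625.2 s.
Layer count = ceil(236 / 0.22) = 1073.
Layer-change overhead = 1073 × 1.5 = 1609.5 s.
Total = 28625.2 + 1609.5 = 30234.7 s = 8.40 hours.

8.40 hours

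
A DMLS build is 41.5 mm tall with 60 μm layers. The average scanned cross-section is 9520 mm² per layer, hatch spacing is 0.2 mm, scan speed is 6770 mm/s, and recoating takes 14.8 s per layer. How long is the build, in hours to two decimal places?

4.20 hours

Number of layers: 41.5 / 0.06 → 692 (rounded up).
Per-layer scan distance: 9520 / 0.2 → 47600 mm.
Laser time per layer: 47600 / 6770 → 7.031 s.
Per-layer time = 7.031 + 14.8, so 21.831 s.
Build time = 692 × 21.831 = 15107.052 s = 4.20 hours.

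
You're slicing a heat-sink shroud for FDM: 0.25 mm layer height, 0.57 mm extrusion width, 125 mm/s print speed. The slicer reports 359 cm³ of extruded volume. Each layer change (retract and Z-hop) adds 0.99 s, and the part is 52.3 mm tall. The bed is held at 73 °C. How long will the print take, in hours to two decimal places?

Extrusion cross-section = 0.25 × 0.57, so 0.1425 mm².
Total extruded path = 359000/0.1425 = 2519298.2 mm.
Time extruding: 2519298.2 / 125 → 20154.4 s.
Layers = ⌈52.3/0.25⌉ = 210.
Layer-change overhead = 210 × 0.99, so 207.9 s.
Altogether 20154.4 + 207.9 = 20362.3 s, i.e. 5.66 hours.

5.66 hours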